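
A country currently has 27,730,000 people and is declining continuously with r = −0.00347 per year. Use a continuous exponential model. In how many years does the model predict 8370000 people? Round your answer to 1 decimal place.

8370000 = 27730000 · e^(-0.00347·t)
t = ln(8370000/27730000) / -0.00347 = ln(0.30184) / -0.00347 = -1.19786 / -0.00347

t ≈ 345.2 years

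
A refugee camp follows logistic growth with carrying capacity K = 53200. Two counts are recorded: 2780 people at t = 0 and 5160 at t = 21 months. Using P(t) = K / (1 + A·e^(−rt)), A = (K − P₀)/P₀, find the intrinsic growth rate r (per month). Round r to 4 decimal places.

A = (53200 − 2780)/2780 = 18.13669
5160 = 53200/(1 + 18.13669·e^(−r·21)) → e^(−21r) = (10.31008 − 1)/18.13669 = 0.513328
r = −ln(0.513328)/21 = 0.66684/21

r ≈ 0.0318 per month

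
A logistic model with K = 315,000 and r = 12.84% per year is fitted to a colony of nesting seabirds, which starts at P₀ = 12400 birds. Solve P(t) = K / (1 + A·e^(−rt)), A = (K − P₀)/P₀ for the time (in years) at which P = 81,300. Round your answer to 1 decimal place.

A = (315000 − 12400)/12400 = 24.40323
81300 = 315000/(1 + 24.40323·e^(−0.1284t)) → 1 + 24.40323·e^(−0.1284t) = 3.87454
e^(−0.1284t) = 0.117793 → t = ln(8.48944)/0.1284 = 2.13882/0.1284

t ≈ 16.7 years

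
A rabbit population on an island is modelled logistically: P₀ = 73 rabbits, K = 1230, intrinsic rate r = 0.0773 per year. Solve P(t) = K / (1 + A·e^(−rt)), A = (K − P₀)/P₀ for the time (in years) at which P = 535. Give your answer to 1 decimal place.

A = (1230 − 73)/73 = 15.84932
535 = 1230/(1 + 15.84932·e^(−0.0773t)) → 1 + 15.84932·e^(−0.0773t) = 2.29907
e^(−0.0773t) = 0.081964 → t = ln(12.20055)/0.0773 = 2.50148/0.0773

t ≈ 32.4 years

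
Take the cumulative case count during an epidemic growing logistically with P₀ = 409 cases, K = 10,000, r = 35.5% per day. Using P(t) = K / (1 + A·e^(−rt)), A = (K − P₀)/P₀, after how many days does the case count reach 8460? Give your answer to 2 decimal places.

A = (10000 − 409)/409 = 23.44988
8460 = 10000/(1 + 23.44988·e^(−0.355t)) → 1 + 23.44988·e^(−0.355t) = 1.18203
e^(−0.355t) = 0.007763 → t = ln(128.82206)/0.355 = 4.85843/0.355

t ≈ 13.69 days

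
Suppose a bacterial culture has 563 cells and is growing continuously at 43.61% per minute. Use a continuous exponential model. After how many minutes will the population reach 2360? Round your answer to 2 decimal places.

t ≈ 3.29 minutes

2360 = 563 · e^(0.4361·t)
t = ln(2360/563) / 0.4361 = ln(4.19183) / 0.4361 = 1.43314 / 0.4361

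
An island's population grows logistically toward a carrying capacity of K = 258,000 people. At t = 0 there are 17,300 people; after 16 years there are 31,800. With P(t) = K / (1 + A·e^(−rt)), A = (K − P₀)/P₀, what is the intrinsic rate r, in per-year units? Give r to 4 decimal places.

r ≈ 0.0419 per year

A = (258000 − 17300)/17300 = 13.91329
31800 = 258000/(1 + 13.91329·e^(−r·16)) → e^(−16r) = (8.11321 − 1)/13.91329 = 0.511253
r = −ln(0.511253)/16 = 0.67089/16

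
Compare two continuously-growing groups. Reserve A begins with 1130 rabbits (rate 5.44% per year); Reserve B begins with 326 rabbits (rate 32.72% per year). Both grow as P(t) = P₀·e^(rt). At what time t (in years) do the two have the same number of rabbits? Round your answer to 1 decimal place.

t ≈ 4.6 years

1130·e^(0.0544t) = 326·e^(0.3272t)
1130/326 = e^((0.3272 − 0.0544)t) → ln(3.46626) = 0.2728·t
t = 1.24308 / 0.2728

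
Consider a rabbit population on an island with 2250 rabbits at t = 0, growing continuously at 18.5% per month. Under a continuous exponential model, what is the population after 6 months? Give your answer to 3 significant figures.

≈ 6,830 rabbits

P(6) = 2250 · e^(0.185·6) = 2250 · e^(1.11)
= 2250 · 3.03436 ≈ 6827.31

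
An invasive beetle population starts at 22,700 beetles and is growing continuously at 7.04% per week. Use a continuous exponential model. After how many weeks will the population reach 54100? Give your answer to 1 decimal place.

54100 = 22700 · e^(0.0704·t)
t = ln(54100/22700) / 0.0704 = ln(2.38326) / 0.0704 = 0.86847 / 0.0704

t ≈ 12.3 weeks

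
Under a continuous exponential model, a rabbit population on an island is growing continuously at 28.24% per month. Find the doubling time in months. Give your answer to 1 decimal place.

doubling time ≈ 2.5 months

doubling time = ln(2) / |r| = 0.69315 / 0.2824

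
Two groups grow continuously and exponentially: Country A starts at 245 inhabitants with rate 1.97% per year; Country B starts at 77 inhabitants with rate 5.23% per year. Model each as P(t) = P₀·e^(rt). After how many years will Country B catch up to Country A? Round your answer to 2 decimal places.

245·e^(0.0197t) = 77·e^(0.0523t)
245/77 = e^((0.0523 − 0.0197)t) → ln(3.18182) = 0.0326·t
t = 1.15745 / 0.0326

t ≈ 35.50 years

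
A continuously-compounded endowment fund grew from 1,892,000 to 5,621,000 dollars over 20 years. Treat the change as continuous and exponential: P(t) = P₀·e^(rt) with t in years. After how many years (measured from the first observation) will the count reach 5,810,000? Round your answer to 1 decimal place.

r = ln(5621000/1892000) / 20 ≈ 0.054444 per year
t = ln(5810000/1892000) / r = 1.12195 / 0.054444 ≈ 20.607

t ≈ 20.6 years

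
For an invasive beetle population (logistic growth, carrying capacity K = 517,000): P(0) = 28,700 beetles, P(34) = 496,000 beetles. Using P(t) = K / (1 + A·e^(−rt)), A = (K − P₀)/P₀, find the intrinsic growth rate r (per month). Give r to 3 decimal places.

A = (517000 − 28700)/28700 = 17.01394
496000 = 517000/(1 + 17.01394·e^(−r·34)) → e^(−34r) = (1.04234 − 1)/17.01394 = 0.002488
r = −ln(0.002488)/34 = 5.99609/34

r ≈ 0.176 per month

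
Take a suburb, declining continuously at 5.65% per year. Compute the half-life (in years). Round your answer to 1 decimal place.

half-life ≈ 12.3 years

half-life = ln(2) / |r| = 0.69315 / 0.0565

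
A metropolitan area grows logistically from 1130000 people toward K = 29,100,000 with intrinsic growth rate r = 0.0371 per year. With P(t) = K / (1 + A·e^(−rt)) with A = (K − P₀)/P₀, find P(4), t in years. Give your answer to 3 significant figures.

A = (29100000 − 1130000)/1130000 = 24.75221
P(4) = 29100000 / (1 + 24.75221·e^(−0.0371·4)) = 29100000 / (1 + 24.75221·0.862086)
= 29100000 / 22.33854 ≈ 1302681.32

≈ 1,300,000 people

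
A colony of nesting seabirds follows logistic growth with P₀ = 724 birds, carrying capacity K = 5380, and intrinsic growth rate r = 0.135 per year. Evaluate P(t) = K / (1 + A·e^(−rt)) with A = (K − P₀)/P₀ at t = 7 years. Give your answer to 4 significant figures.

A = (5380 − 724)/724 = 6.43094
P(7) = 5380 / (1 + 6.43094·e^(−0.135·7)) = 5380 / (1 + 6.43094·0.38868)
= 5380 / 3.49957 ≈ 1537.33

≈ 1,537 birds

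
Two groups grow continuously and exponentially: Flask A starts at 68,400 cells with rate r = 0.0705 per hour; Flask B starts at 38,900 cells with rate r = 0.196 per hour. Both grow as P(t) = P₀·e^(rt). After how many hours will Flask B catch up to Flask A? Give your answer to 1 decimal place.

t ≈ 4.5 hours

68400·e^(0.0705t) = 38900·e^(0.196t)
68400/38900 = e^((0.196 − 0.0705)t) → ln(1.75835) = 0.1255·t
t = 0.56438 / 0.1255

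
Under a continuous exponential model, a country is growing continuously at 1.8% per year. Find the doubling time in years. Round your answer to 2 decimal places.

doubling time ≈ 38.51 years

doubling time = ln(2) / |r| = 0.69315 / 0.018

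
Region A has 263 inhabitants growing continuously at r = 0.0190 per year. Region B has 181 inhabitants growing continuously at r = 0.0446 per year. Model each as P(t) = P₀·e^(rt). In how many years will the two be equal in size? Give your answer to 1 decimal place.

t ≈ 14.6 years

263·e^(0.019t) = 181·e^(0.0446t)
263/181 = e^((0.0446 − 0.019)t) → ln(1.45304) = 0.0256·t
t = 0.37366 / 0.0256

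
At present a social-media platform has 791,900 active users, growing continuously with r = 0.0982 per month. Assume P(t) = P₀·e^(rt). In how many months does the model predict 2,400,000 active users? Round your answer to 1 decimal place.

t ≈ 11.3 months

2400000 = 791900 · e^(0.0982·t)
t = ln(2400000/791900) / 0.0982 = ln(3.03069) / 0.0982 = 1.10879 / 0.0982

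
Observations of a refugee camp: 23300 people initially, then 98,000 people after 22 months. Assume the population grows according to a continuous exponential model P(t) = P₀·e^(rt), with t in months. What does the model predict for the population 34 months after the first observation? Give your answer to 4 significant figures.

r = ln(98000/23300) / 22 ≈ 0.065296 per month
P(34) = 23300 · e^(0.065296·34) = 23300 · 9.20795 ≈ 214545.24

≈ 214,500 people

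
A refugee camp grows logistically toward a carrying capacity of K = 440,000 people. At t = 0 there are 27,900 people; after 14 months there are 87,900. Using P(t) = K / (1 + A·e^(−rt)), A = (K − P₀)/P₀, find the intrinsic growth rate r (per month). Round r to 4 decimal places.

r ≈ 0.0932 per month

A = (440000 − 27900)/27900 = 14.77061
87900 = 440000/(1 + 14.77061·e^(−r·14)) → e^(−14r) = (5.00569 − 1)/14.77061 = 0.271193
r = −ln(0.271193)/14 = 1.30492/14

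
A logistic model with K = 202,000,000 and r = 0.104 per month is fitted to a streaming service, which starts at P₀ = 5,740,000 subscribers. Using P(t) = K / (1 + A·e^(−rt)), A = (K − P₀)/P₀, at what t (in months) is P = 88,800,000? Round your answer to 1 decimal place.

A = (202000000 − 5740000)/5740000 = 34.19164
88800000 = 202000000/(1 + 34.19164·e^(−0.104t)) → 1 + 34.19164·e^(−0.104t) = 2.27477
e^(−0.104t) = 0.037283 → t = ln(26.82171)/0.104 = 3.28921/0.104

t ≈ 31.6 months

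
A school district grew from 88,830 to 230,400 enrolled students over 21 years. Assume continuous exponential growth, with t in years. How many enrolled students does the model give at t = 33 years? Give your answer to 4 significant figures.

r = ln(230400/88830) / 21 ≈ 0.045385 per year
P(33) = 88830 · e^(0.045385·33) = 88830 · 4.47147 ≈ 397200.51

≈ 397,200 enrolled students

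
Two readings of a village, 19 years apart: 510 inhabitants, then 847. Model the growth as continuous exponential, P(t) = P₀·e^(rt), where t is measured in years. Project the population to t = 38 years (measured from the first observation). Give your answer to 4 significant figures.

r = ln(847/510) / 19 ≈ 0.026699 per year
P(38) = 510 · e^(0.026699·38) = 510 · 2.7582 ≈ 1406.68

≈ 1,407 inhabitants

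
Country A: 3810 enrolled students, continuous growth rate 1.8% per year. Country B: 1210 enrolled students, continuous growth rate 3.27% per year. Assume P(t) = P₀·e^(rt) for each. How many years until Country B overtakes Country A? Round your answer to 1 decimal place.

t ≈ 78.0 years

3810·e^(0.018t) = 1210·e^(0.0327t)
3810/1210 = e^((0.0327 − 0.018)t) → ln(3.14876) = 0.0147·t
t = 1.14701 / 0.0147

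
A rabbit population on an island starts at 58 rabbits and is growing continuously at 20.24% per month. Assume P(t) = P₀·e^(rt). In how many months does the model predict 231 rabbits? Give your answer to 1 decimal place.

t ≈ 6.8 months

231 = 58 · e^(0.2024·t)
t = ln(231/58) / 0.2024 = ln(3.98276) / 0.2024 = 1.38197 / 0.2024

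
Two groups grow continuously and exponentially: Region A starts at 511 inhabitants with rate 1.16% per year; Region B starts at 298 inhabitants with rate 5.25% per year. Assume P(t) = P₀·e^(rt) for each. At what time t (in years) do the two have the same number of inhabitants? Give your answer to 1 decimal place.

511·e^(0.0116t) = 298·e^(0.0525t)
511/298 = e^((0.0525 − 0.0116)t) → ln(1.71477) = 0.0409·t
t = 0.53928 / 0.0409

t ≈ 13.2 years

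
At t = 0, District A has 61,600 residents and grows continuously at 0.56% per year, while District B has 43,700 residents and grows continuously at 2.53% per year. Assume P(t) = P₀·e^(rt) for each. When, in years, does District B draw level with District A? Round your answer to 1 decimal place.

61600·e^(0.0056t) = 43700·e^(0.0253t)
61600/43700 = e^((0.0253 − 0.0056)t) → ln(1.40961) = 0.0197·t
t = 0.34331 / 0.0197

t ≈ 17.4 years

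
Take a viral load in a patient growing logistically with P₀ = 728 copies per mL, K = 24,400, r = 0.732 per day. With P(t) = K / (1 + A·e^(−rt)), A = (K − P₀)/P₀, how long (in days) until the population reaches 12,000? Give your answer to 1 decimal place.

t ≈ 4.7 days

A = (24400 − 728)/728 = 32.51648
12000 = 24400/(1 + 32.51648·e^(−0.732t)) → 1 + 32.51648·e^(−0.732t) = 2.03333
e^(−0.732t) = 0.031779 → t = ln(31.46756)/0.732 = 3.44896/0.732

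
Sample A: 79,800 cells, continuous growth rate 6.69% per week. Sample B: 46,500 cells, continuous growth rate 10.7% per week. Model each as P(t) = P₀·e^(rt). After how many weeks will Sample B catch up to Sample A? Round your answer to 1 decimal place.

t ≈ 13.5 weeks

79800·e^(0.0669t) = 46500·e^(0.107t)
79800/46500 = e^((0.107 − 0.0669)t) → ln(1.71613) = 0.0401·t
t = 0.54007 / 0.0401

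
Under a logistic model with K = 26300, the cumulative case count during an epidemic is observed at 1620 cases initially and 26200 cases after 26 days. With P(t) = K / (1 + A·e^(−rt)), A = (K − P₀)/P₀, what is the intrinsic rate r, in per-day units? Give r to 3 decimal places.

r ≈ 0.319 per day

A = (26300 − 1620)/1620 = 15.23457
26200 = 26300/(1 + 15.23457·e^(−r·26)) → e^(−26r) = (1.00382 − 1)/15.23457 = 0.000251
r = −ln(0.000251)/26 = 8.29191/26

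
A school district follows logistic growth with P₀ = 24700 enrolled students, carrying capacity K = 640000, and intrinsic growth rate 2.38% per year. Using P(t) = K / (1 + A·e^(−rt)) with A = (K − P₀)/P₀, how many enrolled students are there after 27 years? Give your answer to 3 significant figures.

A = (640000 − 24700)/24700 = 24.91093
P(27) = 640000 / (1 + 24.91093·e^(−0.0238·27)) = 640000 / (1 + 24.91093·0.525923)
= 640000 / 14.10124 ≈ 45386.09

≈ 45,400 enrolled students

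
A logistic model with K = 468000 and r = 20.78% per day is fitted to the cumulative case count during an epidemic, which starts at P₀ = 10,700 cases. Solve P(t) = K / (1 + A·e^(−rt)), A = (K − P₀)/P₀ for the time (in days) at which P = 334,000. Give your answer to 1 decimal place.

A = (468000 − 10700)/10700 = 42.73832
334000 = 468000/(1 + 42.73832·e^(−0.2078t)) → 1 + 42.73832·e^(−0.2078t) = 1.4012
e^(−0.2078t) = 0.009387 → t = ln(106.52685)/0.2078 = 4.6684/0.2078

t ≈ 22.5 days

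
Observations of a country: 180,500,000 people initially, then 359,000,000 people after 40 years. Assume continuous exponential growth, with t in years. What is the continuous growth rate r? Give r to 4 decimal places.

r ≈ 0.0172 per year

359000000 = 180500000 · e^(r·40)
e^(40r) = 359000000/180500000 = 1.98892
r = ln(1.98892) / 40 = 0.68759 / 40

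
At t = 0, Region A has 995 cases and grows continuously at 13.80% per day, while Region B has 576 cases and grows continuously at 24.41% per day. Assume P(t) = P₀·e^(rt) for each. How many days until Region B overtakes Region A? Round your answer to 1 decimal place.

t ≈ 5.2 days

995·e^(0.138t) = 576·e^(0.2441t)
995/576 = e^((0.2441 − 0.138)t) → ln(1.72743) = 0.1061·t
t = 0.54664 / 0.1061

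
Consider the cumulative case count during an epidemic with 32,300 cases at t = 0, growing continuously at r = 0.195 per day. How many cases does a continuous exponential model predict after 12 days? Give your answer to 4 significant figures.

P(12) = 32300 · e^(0.195·12) = 32300 · e^(2.34)
= 32300 · 10.38124 ≈ 335313.94

≈ 335,300 cases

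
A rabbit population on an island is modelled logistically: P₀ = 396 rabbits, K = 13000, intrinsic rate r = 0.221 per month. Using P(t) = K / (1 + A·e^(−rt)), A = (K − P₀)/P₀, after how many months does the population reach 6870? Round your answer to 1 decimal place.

t ≈ 16.2 months

A = (13000 − 396)/396 = 31.82828
6870 = 13000/(1 + 31.82828·e^(−0.221t)) → 1 + 31.82828·e^(−0.221t) = 1.89229
e^(−0.221t) = 0.028034 → t = ln(35.67052)/0.221 = 3.57432/0.221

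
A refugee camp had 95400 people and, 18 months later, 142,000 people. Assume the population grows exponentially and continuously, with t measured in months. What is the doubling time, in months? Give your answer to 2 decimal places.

r = ln(142000/95400) / 18 = ln(1.48847) / 18 ≈ 0.022097 per month
doubling time = ln 2 / |r| = 0.69315 / 0.022097

doubling time ≈ 31.37 months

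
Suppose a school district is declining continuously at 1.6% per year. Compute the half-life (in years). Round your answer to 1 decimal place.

half-life ≈ 43.3 years

half-life = ln(2) / |r| = 0.69315 / 0.016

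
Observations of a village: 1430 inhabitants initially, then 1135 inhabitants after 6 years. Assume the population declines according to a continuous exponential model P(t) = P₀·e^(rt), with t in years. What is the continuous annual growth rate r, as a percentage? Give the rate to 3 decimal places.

r ≈ -3.851% per year

1135 = 1430 · e^(r·6)
e^(6r) = 1135/1430 = 0.79371
r = ln(0.79371) / 6 = -0.23104 / 6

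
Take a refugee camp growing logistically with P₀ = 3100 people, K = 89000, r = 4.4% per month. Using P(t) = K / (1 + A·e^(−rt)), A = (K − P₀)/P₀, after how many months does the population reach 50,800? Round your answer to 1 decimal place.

A = (89000 − 3100)/3100 = 27.70968
50800 = 89000/(1 + 27.70968·e^(−0.044t)) → 1 + 27.70968·e^(−0.044t) = 1.75197
e^(−0.044t) = 0.027137 → t = ln(36.84952)/0.044 = 3.60684/0.044

t ≈ 82.0 months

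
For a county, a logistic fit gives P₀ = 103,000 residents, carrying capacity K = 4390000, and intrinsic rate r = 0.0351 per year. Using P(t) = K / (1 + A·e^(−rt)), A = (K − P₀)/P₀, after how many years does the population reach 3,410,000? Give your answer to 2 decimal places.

t ≈ 141.75 years

A = (4390000 − 103000)/103000 = 41.62136
3410000 = 4390000/(1 + 41.62136·e^(−0.0351t)) → 1 + 41.62136·e^(−0.0351t) = 1.28739
e^(−0.0351t) = 0.006905 → t = ln(144.82534)/0.0351 = 4.97553/0.0351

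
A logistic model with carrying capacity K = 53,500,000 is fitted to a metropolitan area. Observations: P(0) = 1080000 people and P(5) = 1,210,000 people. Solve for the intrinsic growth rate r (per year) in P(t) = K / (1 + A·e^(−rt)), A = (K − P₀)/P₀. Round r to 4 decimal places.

r ≈ 0.0232 per year

A = (53500000 − 1080000)/1080000 = 48.53704
1210000 = 53500000/(1 + 48.53704·e^(−r·5)) → e^(−5r) = (44.21488 − 1)/48.53704 = 0.890348
r = −ln(0.890348)/5 = 0.11614/5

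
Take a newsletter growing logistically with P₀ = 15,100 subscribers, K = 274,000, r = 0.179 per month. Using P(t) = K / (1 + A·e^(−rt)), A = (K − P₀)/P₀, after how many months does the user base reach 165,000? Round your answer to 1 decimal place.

t ≈ 18.2 months

A = (274000 − 15100)/15100 = 17.1457
165000 = 274000/(1 + 17.1457·e^(−0.179t)) → 1 + 17.1457·e^(−0.179t) = 1.66061
e^(−0.179t) = 0.038529 → t = ln(25.95449)/0.179 = 3.25634/0.179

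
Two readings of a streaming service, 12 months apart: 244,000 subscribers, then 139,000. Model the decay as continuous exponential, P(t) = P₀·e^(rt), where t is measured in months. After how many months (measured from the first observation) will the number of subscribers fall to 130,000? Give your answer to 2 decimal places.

r = ln(139000/244000) / 12 ≈ -0.046891 per month
t = ln(130000/244000) / r = -0.62963 / -0.046891 ≈ 13.428

t ≈ 13.43 months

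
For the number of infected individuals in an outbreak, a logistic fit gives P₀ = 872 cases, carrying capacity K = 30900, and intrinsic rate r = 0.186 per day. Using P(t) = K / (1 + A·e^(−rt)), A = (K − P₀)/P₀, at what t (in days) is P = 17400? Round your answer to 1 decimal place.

A = (30900 − 872)/872 = 34.43578
17400 = 30900/(1 + 34.43578·e^(−0.186t)) → 1 + 34.43578·e^(−0.186t) = 1.77586
e^(−0.186t) = 0.022531 → t = ln(44.38389)/0.186 = 3.79288/0.186

t ≈ 20.4 days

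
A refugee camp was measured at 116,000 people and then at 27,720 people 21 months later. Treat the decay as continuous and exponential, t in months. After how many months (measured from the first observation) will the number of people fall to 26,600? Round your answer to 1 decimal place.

t ≈ 21.6 months

r = ln(27720/116000) / 21 ≈ -0.068164 per month
t = ln(26600/116000) / r = -1.47268 / -0.068164 ≈ 21.605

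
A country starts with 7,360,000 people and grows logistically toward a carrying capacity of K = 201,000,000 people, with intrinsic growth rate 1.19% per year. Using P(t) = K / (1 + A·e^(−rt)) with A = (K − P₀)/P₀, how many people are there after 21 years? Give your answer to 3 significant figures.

≈ 9,350,000 people

A = (201000000 − 7360000)/7360000 = 26.30978
P(21) = 201000000 / (1 + 26.30978·e^(−0.0119·21)) = 201000000 / (1 + 26.30978·0.778879)
= 201000000 / 21.49213 ≈ 9352261.26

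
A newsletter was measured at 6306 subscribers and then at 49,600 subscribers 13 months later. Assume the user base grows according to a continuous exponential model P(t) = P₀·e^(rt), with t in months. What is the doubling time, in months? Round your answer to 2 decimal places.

r = ln(49600/6306) / 13 = ln(7.86552) / 13 ≈ 0.158653 per month
doubling time = ln 2 / |r| = 0.69315 / 0.158653

doubling time ≈ 4.37 months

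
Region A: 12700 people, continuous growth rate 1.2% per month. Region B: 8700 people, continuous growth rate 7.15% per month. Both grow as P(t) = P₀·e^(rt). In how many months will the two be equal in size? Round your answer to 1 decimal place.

12700·e^(0.012t) = 8700·e^(0.0715t)
12700/8700 = e^((0.0715 − 0.012)t) → ln(1.45977) = 0.0595·t
t = 0.37828 / 0.0595

t ≈ 6.4 months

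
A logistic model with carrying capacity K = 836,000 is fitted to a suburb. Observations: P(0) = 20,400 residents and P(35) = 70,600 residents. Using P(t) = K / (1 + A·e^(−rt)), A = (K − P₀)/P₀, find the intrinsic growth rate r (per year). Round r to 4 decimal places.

r ≈ 0.0373 per year

A = (836000 − 20400)/20400 = 39.98039
70600 = 836000/(1 + 39.98039·e^(−r·35)) → e^(−35r) = (11.84136 − 1)/39.98039 = 0.271167
r = −ln(0.271167)/35 = 1.30502/35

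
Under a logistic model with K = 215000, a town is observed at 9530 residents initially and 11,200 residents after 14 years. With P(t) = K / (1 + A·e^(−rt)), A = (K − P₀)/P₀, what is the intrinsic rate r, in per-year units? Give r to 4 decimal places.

r ≈ 0.0121 per year

A = (215000 − 9530)/9530 = 21.56034
11200 = 215000/(1 + 21.56034·e^(−r·14)) → e^(−14r) = (19.19643 − 1)/21.56034 = 0.843977
r = −ln(0.843977)/14 = 0.16963/14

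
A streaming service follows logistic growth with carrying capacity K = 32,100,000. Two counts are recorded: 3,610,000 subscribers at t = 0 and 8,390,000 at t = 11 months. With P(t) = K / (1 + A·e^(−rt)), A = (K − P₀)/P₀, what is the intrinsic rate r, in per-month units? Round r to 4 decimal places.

r ≈ 0.0934 per month

A = (32100000 − 3610000)/3610000 = 7.89197
8390000 = 32100000/(1 + 7.89197·e^(−r·11)) → e^(−11r) = (3.82598 − 1)/7.89197 = 0.358084
r = −ln(0.358084)/11 = 1.02699/11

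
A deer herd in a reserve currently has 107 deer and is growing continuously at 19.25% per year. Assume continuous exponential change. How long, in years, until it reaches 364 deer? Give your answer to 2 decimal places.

t ≈ 6.36 years

364 = 107 · e^(0.1925·t)
t = ln(364/107) / 0.1925 = ln(3.40187) / 0.1925 = 1.22433 / 0.1925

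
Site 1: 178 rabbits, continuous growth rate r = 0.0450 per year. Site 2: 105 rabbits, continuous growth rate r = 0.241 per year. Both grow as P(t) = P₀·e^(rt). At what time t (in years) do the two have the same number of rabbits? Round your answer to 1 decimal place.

178·e^(0.045t) = 105·e^(0.241t)
178/105 = e^((0.241 − 0.045)t) → ln(1.69524) = 0.196·t
t = 0.52782 / 0.196

t ≈ 2.7 years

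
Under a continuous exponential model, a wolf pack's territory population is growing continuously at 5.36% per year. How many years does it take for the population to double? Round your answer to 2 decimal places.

doubling time ≈ 12.93 years

doubling time = ln(2) / |r| = 0.69315 / 0.0536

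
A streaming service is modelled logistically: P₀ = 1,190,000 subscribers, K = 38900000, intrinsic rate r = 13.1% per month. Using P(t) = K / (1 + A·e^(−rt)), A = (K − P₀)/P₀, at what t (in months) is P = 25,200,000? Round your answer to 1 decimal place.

t ≈ 31.0 months

A = (38900000 − 1190000)/1190000 = 31.68908
25200000 = 38900000/(1 + 31.68908·e^(−0.131t)) → 1 + 31.68908·e^(−0.131t) = 1.54365
e^(−0.131t) = 0.017156 → t = ln(58.28939)/0.131 = 4.06542/0.131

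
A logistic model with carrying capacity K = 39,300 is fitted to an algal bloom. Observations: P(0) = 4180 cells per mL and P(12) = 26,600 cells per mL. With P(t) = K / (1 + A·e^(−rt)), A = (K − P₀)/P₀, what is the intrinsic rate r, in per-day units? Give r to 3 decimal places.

A = (39300 − 4180)/4180 = 8.40191
26600 = 39300/(1 + 8.40191·e^(−r·12)) → e^(−12r) = (1.47744 − 1)/8.40191 = 0.056826
r = −ln(0.056826)/12 = 2.86777/12

r ≈ 0.239 per day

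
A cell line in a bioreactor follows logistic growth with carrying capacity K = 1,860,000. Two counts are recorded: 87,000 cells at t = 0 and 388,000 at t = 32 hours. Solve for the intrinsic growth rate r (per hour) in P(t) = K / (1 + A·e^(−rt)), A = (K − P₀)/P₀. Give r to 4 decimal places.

r ≈ 0.0525 per hour

A = (1860000 − 87000)/87000 = 20.37931
388000 = 1860000/(1 + 20.37931·e^(−r·32)) → e^(−32r) = (4.79381 − 1)/20.37931 = 0.18616
r = −ln(0.18616)/32 = 1.68115/32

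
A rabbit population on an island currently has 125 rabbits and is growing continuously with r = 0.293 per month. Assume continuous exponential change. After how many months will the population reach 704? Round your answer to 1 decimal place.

t ≈ 5.9 months

704 = 125 · e^(0.293·t)
t = ln(704/125) / 0.293 = ln(5.632) / 0.293 = 1.72846 / 0.293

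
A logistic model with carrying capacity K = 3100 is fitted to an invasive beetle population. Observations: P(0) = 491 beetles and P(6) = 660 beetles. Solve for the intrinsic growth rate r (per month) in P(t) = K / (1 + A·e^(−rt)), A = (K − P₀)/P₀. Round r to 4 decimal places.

r ≈ 0.0605 per month

A = (3100 − 491)/491 = 5.31365
660 = 3100/(1 + 5.31365·e^(−r·6)) → e^(−6r) = (4.69697 − 1)/5.31365 = 0.69575
r = −ln(0.69575)/6 = 0.36276/6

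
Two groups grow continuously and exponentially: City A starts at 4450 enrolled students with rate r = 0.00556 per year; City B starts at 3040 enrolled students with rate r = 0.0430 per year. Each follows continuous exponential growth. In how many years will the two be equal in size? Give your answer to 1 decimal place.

4450·e^(0.00556t) = 3040·e^(0.043t)
4450/3040 = e^((0.043 − 0.00556)t) → ln(1.46382) = 0.03744·t
t = 0.38105 / 0.03744

t ≈ 10.2 years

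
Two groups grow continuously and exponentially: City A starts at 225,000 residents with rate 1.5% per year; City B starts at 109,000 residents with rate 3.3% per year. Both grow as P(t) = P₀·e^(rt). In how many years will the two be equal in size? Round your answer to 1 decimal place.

t ≈ 40.3 years

225000·e^(0.015t) = 109000·e^(0.033t)
225000/109000 = e^((0.033 − 0.015)t) → ln(2.06422) = 0.018·t
t = 0.72475 / 0.018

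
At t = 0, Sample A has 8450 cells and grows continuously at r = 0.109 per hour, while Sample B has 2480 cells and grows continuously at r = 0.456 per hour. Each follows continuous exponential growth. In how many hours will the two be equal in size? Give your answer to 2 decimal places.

8450·e^(0.109t) = 2480·e^(0.456t)
8450/2480 = e^((0.456 − 0.109)t) → ln(3.40726) = 0.347·t
t = 1.22591 / 0.347

t ≈ 3.53 hours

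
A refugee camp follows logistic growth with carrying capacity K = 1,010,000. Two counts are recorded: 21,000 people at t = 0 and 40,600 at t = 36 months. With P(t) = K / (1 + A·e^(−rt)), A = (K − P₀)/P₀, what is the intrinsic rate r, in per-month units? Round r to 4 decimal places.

A = (1010000 − 21000)/21000 = 47.09524
40600 = 1010000/(1 + 47.09524·e^(−r·36)) → e^(−36r) = (24.87685 − 1)/47.09524 = 0.506991
r = −ln(0.506991)/36 = 0.67926/36

r ≈ 0.0189 per month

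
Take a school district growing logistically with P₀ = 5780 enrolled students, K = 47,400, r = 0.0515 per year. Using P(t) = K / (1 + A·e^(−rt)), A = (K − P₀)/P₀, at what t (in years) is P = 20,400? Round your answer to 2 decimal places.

t ≈ 32.89 years

A = (47400 − 5780)/5780 = 7.20069
20400 = 47400/(1 + 7.20069·e^(−0.0515t)) → 1 + 7.20069·e^(−0.0515t) = 2.32353
e^(−0.0515t) = 0.183806 → t = ln(5.44052)/0.0515 = 1.69388/0.0515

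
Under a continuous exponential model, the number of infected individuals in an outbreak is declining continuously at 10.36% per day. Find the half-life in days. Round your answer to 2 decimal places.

half-life ≈ 6.69 days

half-life = ln(2) / |r| = 0.69315 / 0.1036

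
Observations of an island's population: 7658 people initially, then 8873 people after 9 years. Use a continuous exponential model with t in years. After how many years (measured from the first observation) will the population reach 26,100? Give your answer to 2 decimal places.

r = ln(8873/7658) / 9 ≈ 0.016362 per year
t = ln(26100/7658) / r = 1.22618 / 0.016362 ≈ 74.939

t ≈ 74.94 years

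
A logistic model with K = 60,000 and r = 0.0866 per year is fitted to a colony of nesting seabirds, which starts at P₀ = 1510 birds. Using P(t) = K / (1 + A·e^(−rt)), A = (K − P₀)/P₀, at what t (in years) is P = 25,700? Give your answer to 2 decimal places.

t ≈ 38.89 years

A = (60000 − 1510)/1510 = 38.7351
25700 = 60000/(1 + 38.7351·e^(−0.0866t)) → 1 + 38.7351·e^(−0.0866t) = 2.33463
e^(−0.0866t) = 0.034455 → t = ln(29.02309)/0.0866 = 3.36809/0.0866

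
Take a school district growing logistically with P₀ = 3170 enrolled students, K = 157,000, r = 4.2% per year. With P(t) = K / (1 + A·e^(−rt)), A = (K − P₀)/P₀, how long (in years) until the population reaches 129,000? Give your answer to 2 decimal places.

A = (157000 − 3170)/3170 = 48.52681
129000 = 157000/(1 + 48.52681·e^(−0.042t)) → 1 + 48.52681·e^(−0.042t) = 1.21705
e^(−0.042t) = 0.004473 → t = ln(223.56996)/0.042 = 5.40972/0.042

t ≈ 128.80 years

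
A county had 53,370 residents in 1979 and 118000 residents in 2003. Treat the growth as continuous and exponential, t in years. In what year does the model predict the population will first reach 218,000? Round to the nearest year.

year 2022

r = ln(118000/53370) / 24 = 0.79344/24 ≈ 0.03306 per year
t = ln(218000/53370) / r = 1.40725/0.03306 ≈ 42.57 years after 1979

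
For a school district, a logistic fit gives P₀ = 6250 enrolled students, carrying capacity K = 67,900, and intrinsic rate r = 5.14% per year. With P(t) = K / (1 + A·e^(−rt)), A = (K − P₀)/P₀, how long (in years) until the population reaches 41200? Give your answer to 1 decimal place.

t ≈ 53.0 years

A = (67900 − 6250)/6250 = 9.864
41200 = 67900/(1 + 9.864·e^(−0.0514t)) → 1 + 9.864·e^(−0.0514t) = 1.64806
e^(−0.0514t) = 0.065699 → t = ln(15.22085)/0.0514 = 2.72267/0.0514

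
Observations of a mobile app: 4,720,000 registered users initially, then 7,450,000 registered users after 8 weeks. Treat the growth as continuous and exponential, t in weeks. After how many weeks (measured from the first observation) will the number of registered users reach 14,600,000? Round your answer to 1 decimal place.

r = ln(7450000/4720000) / 8 ≈ 0.057051 per week
t = ln(14600000/4720000) / r = 1.12921 / 0.057051 ≈ 19.793

t ≈ 19.8 weeks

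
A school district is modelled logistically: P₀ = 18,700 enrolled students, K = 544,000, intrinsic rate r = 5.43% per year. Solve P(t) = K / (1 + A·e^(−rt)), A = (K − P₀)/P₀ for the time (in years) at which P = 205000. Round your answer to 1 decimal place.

A = (544000 − 18700)/18700 = 28.09091
205000 = 544000/(1 + 28.09091·e^(−0.0543t)) → 1 + 28.09091·e^(−0.0543t) = 2.65366
e^(−0.0543t) = 0.058868 → t = ln(16.98713)/0.0543 = 2.83246/0.0543

t ≈ 52.2 years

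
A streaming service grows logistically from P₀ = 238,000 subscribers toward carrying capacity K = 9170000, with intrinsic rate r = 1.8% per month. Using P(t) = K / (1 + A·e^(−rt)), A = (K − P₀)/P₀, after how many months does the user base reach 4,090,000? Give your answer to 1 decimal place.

A = (9170000 − 238000)/238000 = 37.52941
4090000 = 9170000/(1 + 37.52941·e^(−0.018t)) → 1 + 37.52941·e^(−0.018t) = 2.24205
e^(−0.018t) = 0.033095 → t = ln(30.21561)/0.018 = 3.40836/0.018

t ≈ 189.4 months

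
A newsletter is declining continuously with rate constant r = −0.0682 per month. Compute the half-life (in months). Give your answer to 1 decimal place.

half-life ≈ 10.2 months

half-life = ln(2) / |r| = 0.69315 / 0.0682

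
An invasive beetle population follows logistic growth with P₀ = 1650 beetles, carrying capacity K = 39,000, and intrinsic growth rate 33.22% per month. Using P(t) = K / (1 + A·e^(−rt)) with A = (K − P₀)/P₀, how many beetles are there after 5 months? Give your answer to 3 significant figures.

≈ 7,360 beetles

A = (39000 − 1650)/1650 = 22.63636
P(5) = 39000 / (1 + 22.63636·e^(−0.3322·5)) = 39000 / (1 + 22.63636·0.189949)
= 39000 / 5.29975 ≈ 7358.83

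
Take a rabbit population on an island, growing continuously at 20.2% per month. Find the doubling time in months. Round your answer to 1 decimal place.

doubling time ≈ 3.4 months

doubling time = ln(2) / |r| = 0.69315 / 0.202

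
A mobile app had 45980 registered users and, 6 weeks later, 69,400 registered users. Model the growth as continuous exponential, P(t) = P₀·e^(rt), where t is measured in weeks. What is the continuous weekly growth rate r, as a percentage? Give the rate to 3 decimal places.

69400 = 45980 · e^(r·6)
e^(6r) = 69400/45980 = 1.50935
r = ln(1.50935) / 6 = 0.41168 / 6

r ≈ 6.861% per week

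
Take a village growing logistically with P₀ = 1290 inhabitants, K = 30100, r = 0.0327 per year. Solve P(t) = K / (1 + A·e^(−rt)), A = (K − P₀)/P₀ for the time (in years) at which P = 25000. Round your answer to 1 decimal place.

t ≈ 143.6 years

A = (30100 − 1290)/1290 = 22.33333
25000 = 30100/(1 + 22.33333·e^(−0.0327t)) → 1 + 22.33333·e^(−0.0327t) = 1.204
e^(−0.0327t) = 0.009134 → t = ln(109.47712)/0.0327 = 4.69572/0.0327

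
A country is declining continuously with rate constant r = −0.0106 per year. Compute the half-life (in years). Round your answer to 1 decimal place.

half-life ≈ 65.4 years

half-life = ln(2) / |r| = 0.69315 / 0.0106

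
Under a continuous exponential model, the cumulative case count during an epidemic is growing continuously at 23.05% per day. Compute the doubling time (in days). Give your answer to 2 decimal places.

doubling time ≈ 3.01 days

doubling time = ln(2) / |r| = 0.69315 / 0.2305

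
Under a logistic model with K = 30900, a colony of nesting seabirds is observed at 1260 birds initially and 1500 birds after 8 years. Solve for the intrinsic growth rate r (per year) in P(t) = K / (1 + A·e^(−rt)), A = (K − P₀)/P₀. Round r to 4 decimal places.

A = (30900 − 1260)/1260 = 23.52381
1500 = 30900/(1 + 23.52381·e^(−r·8)) → e^(−8r) = (20.6 − 1)/23.52381 = 0.833198
r = −ln(0.833198)/8 = 0.18248/8

r ≈ 0.0228 per year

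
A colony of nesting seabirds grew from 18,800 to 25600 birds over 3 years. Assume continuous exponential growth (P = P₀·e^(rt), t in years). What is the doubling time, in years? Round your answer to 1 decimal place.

doubling time ≈ 6.7 years

r = ln(25600/18800) / 3 = ln(1.3617) / 3 ≈ 0.102912 per year
doubling time = ln 2 / |r| = 0.69315 / 0.102912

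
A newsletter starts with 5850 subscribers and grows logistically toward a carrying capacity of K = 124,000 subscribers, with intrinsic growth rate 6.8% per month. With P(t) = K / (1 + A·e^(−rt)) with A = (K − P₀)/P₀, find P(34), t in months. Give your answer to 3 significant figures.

≈ 41,300 subscribers

A = (124000 − 5850)/5850 = 20.19658
P(34) = 124000 / (1 + 20.19658·e^(−0.068·34)) = 124000 / (1 + 20.19658·0.099063)
= 124000 / 3.00073 ≈ 41323.24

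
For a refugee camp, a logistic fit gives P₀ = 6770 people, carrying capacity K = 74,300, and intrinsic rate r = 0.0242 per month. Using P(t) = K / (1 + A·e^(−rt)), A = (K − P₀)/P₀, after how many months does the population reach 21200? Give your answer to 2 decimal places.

t ≈ 57.10 months

A = (74300 − 6770)/6770 = 9.97489
21200 = 74300/(1 + 9.97489·e^(−0.0242t)) → 1 + 9.97489·e^(−0.0242t) = 3.50472
e^(−0.0242t) = 0.251102 → t = ln(3.98244)/0.0242 = 1.3819/0.0242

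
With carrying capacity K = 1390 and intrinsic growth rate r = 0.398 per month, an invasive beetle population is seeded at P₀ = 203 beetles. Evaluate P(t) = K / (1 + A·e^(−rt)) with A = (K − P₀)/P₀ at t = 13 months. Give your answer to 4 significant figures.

≈ 1,345 beetles

A = (1390 − 203)/203 = 5.84729
P(13) = 1390 / (1 + 5.84729·e^(−0.398·13)) = 1390 / (1 + 5.84729·0.005662)
= 1390 / 1.03311 ≈ 1345.46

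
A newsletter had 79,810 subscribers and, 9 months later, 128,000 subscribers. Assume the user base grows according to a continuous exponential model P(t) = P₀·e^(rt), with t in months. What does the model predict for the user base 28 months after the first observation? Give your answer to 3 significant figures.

r = ln(128000/79810) / 9 ≈ 0.052487 per month
P(28) = 79810 · e^(0.052487·28) = 79810 · 4.34763 ≈ 346984.46

≈ 347,000 subscribers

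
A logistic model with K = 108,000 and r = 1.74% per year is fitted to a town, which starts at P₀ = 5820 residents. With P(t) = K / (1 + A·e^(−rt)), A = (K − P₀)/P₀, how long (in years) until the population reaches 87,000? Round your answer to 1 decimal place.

A = (108000 − 5820)/5820 = 17.5567
87000 = 108000/(1 + 17.5567·e^(−0.0174t)) → 1 + 17.5567·e^(−0.0174t) = 1.24138
e^(−0.0174t) = 0.013749 → t = ln(72.7349)/0.0174 = 4.28682/0.0174

t ≈ 246.4 years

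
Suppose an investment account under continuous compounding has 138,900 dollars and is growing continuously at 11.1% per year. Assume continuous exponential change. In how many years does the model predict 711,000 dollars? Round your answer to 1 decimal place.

t ≈ 14.7 years

711000 = 138900 · e^(0.111·t)
t = ln(711000/138900) / 0.111 = ln(5.11879) / 0.111 = 1.63292 / 0.111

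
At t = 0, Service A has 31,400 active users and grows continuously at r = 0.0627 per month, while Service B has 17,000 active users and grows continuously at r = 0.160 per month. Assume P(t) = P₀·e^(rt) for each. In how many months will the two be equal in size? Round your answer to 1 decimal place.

t ≈ 6.3 months

31400·e^(0.0627t) = 17000·e^(0.16t)
31400/17000 = e^((0.16 − 0.0627)t) → ln(1.84706) = 0.0973·t
t = 0.61359 / 0.0973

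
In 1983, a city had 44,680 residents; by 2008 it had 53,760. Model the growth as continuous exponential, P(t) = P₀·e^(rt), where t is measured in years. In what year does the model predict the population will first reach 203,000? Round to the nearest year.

year 2188

r = ln(53760/44680) / 25 = 0.185/25 ≈ 0.0074 per year
t = ln(203000/44680) / r = 1.51368/0.0074 ≈ 204.55 years after 1983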